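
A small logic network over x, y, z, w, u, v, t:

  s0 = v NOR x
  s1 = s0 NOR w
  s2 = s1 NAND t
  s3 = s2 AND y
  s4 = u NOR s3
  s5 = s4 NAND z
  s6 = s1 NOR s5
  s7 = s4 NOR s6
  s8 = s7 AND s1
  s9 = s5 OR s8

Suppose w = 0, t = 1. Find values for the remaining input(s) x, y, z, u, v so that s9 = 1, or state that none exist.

Check with w = 0, t = 1 and x=0, y=0, z=0, u=1, v=1:
s0 = v NOR x = 1 NOR 0 = 0
s1 = s0 NOR w = 0 NOR 0 = 1
s2 = s1 NAND t = 1 NAND 1 = 0
s3 = s2 AND y = 0 AND 0 = 0
s4 = u NOR s3 = 1 NOR 0 = 0
s5 = s4 NAND z = 0 NAND 0 = 1
s6 = s1 NOR s5 = 1 NOR 1 = 0
s7 = s4 NOR s6 = 0 NOR 0 = 1
s8 = s7 AND s1 = 1 AND 1 = 1
s9 = s5 OR s8 = 1 OR 1 = 1
So s9 = 1.

x=0, y=0, z=0, u=1, v=1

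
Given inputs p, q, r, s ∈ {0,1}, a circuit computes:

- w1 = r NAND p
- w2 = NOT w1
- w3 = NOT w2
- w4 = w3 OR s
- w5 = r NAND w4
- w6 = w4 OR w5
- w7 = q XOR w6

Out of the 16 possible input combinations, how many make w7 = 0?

8

w7 = q XOR w6 must be 0, so q and w6 are equal.
Enumerating the 16 input combinations, 8 give w7 = 0 and 8 give w7 = 1.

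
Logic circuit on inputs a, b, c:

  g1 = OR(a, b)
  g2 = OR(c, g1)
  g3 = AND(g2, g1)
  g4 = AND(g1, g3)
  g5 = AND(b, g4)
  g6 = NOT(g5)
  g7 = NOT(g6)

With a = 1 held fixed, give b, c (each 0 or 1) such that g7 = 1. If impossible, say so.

g7 = NOT(g6) must be 1, so g6 = 0.
Check with a = 1 and b=1, c=0:
g1 = OR(a, b) = OR(1, 1) = 1
g2 = OR(c, g1) = OR(0, 1) = 1
g3 = AND(g2, g1) = AND(1, 1) = 1
g4 = AND(g1, g3) = AND(1, 1) = 1
g5 = AND(b, g4) = AND(1, 1) = 1
g6 = NOT(g5) = NOT 1 = 0
g7 = NOT(g6) = NOT 0 = 1
So g7 = 1.

b=1 c=0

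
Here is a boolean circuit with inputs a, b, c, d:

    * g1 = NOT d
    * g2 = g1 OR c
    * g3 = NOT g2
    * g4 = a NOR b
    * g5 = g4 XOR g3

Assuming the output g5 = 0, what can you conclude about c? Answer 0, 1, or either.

either

Both values of c occur among assignments with g5 = 0:
  c=0: a=0, b=0, c=0, d=1
  c=1: a=0, b=1, c=1, d=0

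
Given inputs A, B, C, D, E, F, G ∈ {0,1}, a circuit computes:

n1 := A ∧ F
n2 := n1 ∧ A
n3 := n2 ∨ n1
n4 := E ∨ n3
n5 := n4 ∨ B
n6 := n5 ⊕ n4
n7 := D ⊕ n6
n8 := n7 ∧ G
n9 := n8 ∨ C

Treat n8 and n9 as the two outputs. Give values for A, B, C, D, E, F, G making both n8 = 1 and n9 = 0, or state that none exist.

Across all 128 input combinations, none give both n8 = 1 and n9 = 0.

no solution exists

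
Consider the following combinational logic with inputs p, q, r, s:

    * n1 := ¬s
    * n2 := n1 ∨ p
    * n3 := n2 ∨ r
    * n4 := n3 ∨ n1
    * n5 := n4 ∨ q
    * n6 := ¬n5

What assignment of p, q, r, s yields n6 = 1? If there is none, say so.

n6 = ¬n5 must be 1, so n5 = 0.
n5 = n4 ∨ q must be 0, so both n4 = 0 and q = 0.
n4 = n3 ∨ n1 must be 0, so both n3 = 0 and n1 = 0.
Check with p=0, q=0, r=0, s=1:
n1 = ¬s = ¬1 = 0
n2 = n1 ∨ p = 0 ∨ 0 = 0
n3 = n2 ∨ r = 0 ∨ 0 = 0
n4 = n3 ∨ n1 = 0 ∨ 0 = 0
n5 = n4 ∨ q = 0 ∨ 0 = 0
n6 = ¬n5 = ¬0 = 1
So n6 = 1 as required.

p=0, q=0, r=0, s=1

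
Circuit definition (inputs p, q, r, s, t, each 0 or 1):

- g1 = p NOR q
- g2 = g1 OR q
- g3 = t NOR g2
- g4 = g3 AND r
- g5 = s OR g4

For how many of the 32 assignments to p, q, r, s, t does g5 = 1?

17

g5 = s OR g4 must be 1, so at least one of s, g4 is 1.
Enumerating the 32 input combinations, 17 give g5 = 1 and 15 give g5 = 0.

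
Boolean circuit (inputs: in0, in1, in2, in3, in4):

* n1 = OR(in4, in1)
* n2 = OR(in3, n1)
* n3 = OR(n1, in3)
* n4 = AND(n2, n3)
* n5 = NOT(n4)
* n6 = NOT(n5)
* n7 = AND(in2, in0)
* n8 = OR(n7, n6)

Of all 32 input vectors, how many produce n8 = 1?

n8 = OR(n7, n6) must be 1, so at least one of n7, n6 is 1.
Enumerating the 32 input combinations, 29 give n8 = 1 and 3 give n8 = 0.

29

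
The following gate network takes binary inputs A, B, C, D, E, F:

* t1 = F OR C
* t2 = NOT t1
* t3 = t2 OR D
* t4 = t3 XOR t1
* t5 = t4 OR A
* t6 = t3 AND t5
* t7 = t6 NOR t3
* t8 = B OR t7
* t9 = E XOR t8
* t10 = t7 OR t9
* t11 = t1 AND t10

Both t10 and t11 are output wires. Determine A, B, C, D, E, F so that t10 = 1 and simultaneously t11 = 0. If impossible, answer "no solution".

Check with A=0 B=0 C=0 D=1 E=1 F=0:
t1 = F OR C = 0 OR 0 = 0
t2 = NOT t1 = NOT 0 = 1
t3 = t2 OR D = 1 OR 1 = 1
t4 = t3 XOR t1 = 1 XOR 0 = 1
t5 = t4 OR A = 1 OR 0 = 1
t6 = t3 AND t5 = 1 AND 1 = 1
t7 = t6 NOR t3 = 1 NOR 1 = 0
t8 = B OR t7 = 0 OR 0 = 0
t9 = E XOR t8 = 1 XOR 0 = 1
t10 = t7 OR t9 = 0 OR 1 = 1
t11 = t1 AND t10 = 0 AND 1 = 0
So t10 = 1 and t11 = 0.

A=0 B=0 C=0 D=1 E=1 F=0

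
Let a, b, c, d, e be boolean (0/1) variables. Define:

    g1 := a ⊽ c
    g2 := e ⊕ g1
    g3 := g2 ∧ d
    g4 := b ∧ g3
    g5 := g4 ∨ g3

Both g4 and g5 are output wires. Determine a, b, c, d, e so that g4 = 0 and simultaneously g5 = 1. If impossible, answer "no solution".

a=0, b=0, c=1, d=1, e=1

Check with a=0, b=0, c=1, d=1, e=1:
g1 = a ⊽ c = 0 ⊽ 1 = 0
g2 = e ⊕ g1 = 1 ⊕ 0 = 1
g3 = g2 ∧ d = 1 ∧ 1 = 1
g4 = b ∧ g3 = 0 ∧ 1 = 0
g5 = g4 ∨ g3 = 0 ∨ 1 = 1
So g4 = 0 and g5 = 1.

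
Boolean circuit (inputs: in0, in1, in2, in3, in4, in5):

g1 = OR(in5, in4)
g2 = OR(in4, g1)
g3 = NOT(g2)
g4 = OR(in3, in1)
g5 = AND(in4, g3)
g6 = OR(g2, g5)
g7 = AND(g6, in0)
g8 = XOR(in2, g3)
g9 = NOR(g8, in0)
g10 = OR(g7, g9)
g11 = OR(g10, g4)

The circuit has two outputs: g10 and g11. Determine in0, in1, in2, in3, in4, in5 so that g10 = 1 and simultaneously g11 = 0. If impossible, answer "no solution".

no solution exists

Across all 64 input combinations, none give both g10 = 1 and g11 = 0.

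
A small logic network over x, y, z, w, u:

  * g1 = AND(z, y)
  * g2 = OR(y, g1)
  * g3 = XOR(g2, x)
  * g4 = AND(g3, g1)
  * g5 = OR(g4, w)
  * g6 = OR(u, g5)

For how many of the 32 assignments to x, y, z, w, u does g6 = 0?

7

g6 = OR(u, g5) must be 0, so both u = 0 and g5 = 0.
g5 = OR(g4, w) must be 0, so both g4 = 0 and w = 0.
Enumerating the 32 input combinations, 7 give g6 = 0 and 25 give g6 = 1.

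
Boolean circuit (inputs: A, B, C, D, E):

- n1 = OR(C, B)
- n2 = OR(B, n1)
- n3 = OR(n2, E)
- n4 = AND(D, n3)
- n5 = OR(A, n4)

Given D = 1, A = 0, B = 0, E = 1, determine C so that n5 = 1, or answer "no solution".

n5 = OR(A, n4) must be 1, so at least one of A, n4 is 1.
Check with D = 1, A = 0, B = 0, E = 1 and C=1:
n1 = OR(C, B) = OR(1, 0) = 1
n2 = OR(B, n1) = OR(0, 1) = 1
n3 = OR(n2, E) = OR(1, 1) = 1
n4 = AND(D, n3) = AND(1, 1) = 1
n5 = OR(A, n4) = OR(0, 1) = 1
So n5 = 1.

C=1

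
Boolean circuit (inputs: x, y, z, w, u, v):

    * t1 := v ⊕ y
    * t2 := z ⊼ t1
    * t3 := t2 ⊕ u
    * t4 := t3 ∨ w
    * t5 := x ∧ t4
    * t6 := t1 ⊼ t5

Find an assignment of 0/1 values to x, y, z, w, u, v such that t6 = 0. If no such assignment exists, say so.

x=1, y=1, z=0, w=1, u=0, v=0

t6 = t1 ⊼ t5 must be 0, so both t1 = 1 and t5 = 1.
Check with x=1, y=1, z=0, w=1, u=0, v=0:
t1 = v ⊕ y = 0 ⊕ 1 = 1
t2 = z ⊼ t1 = 0 ⊼ 1 = 1
t3 = t2 ⊕ u = 1 ⊕ 0 = 1
t4 = t3 ∨ w = 1 ∨ 1 = 1
t5 = x ∧ t4 = 1 ∧ 1 = 1
t6 = t1 ⊼ t5 = 1 ⊼ 1 = 0
So t6 = 0 as required.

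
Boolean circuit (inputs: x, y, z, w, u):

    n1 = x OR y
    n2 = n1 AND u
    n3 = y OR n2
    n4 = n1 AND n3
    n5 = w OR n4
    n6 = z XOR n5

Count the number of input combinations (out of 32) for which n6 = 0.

n6 = z XOR n5 must be 0, so z and n5 are equal.
Enumerating the 32 input combinations, 16 give n6 = 0 and 16 give n6 = 1.

16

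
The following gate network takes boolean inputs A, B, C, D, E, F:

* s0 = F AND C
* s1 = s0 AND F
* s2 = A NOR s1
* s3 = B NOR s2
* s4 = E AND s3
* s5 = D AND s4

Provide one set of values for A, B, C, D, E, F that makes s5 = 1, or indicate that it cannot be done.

A=1, B=0, C=0, D=1, E=1, F=0

Check with A=1, B=0, C=0, D=1, E=1, F=0:
s0 = F AND C = 0 AND 0 = 0
s1 = s0 AND F = 0 AND 0 = 0
s2 = A NOR s1 = 1 NOR 0 = 0
s3 = B NOR s2 = 0 NOR 0 = 1
s4 = E AND s3 = 1 AND 1 = 1
s5 = D AND s4 = 1 AND 1 = 1
So s5 = 1 as required.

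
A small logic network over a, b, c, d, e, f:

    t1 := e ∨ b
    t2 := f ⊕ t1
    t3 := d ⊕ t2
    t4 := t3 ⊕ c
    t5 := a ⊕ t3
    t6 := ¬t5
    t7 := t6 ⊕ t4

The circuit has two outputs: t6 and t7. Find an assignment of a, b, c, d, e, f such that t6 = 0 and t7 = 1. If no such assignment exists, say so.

Check with a=1, b=0, c=1, d=1, e=0, f=1:
t1 = e ∨ b = 0 ∨ 0 = 0
t2 = f ⊕ t1 = 1 ⊕ 0 = 1
t3 = d ⊕ t2 = 1 ⊕ 1 = 0
t4 = t3 ⊕ c = 0 ⊕ 1 = 1
t5 = a ⊕ t3 = 1 ⊕ 0 = 1
t6 = ¬t5 = ¬1 = 0
t7 = t6 ⊕ t4 = 0 ⊕ 1 = 1
So t6 = 0 and t7 = 1.

a=1, b=0, c=1, d=1, e=0, f=1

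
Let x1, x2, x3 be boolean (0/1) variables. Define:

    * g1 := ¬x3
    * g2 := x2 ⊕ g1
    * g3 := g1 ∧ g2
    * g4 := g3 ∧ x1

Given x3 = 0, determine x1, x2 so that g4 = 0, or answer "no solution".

x1=1 x2=1

g4 = g3 ∧ x1 must be 0, so at least one of g3, x1 is 0.
Check with x3 = 0 and x1=1, x2=1:
g1 = ¬x3 = ¬0 = 1
g2 = x2 ⊕ g1 = 1 ⊕ 1 = 0
g3 = g1 ∧ g2 = 1 ∧ 0 = 0
g4 = g3 ∧ x1 = 0 ∧ 1 = 0
So g4 = 0.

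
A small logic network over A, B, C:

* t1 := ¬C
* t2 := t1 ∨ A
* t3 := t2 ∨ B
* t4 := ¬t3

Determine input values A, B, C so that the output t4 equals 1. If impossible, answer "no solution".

t4 = ¬t3 must be 1, so t3 = 0.
Check with A=0, B=0, C=1:
t1 = ¬C = ¬1 = 0
t2 = t1 ∨ A = 0 ∨ 0 = 0
t3 = t2 ∨ B = 0 ∨ 0 = 0
t4 = ¬t3 = ¬0 = 1
So t4 = 1 as required.

A=0, B=0, C=1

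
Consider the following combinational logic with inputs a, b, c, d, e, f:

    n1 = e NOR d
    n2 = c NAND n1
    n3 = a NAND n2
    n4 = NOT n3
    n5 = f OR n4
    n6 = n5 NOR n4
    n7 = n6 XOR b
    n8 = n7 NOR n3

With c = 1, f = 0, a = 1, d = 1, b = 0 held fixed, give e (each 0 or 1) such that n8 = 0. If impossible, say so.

no solution exists

With c = 1, f = 0, a = 1, d = 1, b = 0 fixed, none of the 2 settings of e give n8 = 0.
For example, with e=1:
n1 = e NOR d = 1 NOR 1 = 0
n2 = c NAND n1 = 1 NAND 0 = 1
n3 = a NAND n2 = 1 NAND 1 = 0
n4 = NOT n3 = NOT 0 = 1
n5 = f OR n4 = 0 OR 1 = 1
n6 = n5 NOR n4 = 1 NOR 1 = 0
n7 = n6 XOR b = 0 XOR 0 = 0
n8 = n7 NOR n3 = 0 NOR 0 = 1
giving n8 = 1 ≠ 0.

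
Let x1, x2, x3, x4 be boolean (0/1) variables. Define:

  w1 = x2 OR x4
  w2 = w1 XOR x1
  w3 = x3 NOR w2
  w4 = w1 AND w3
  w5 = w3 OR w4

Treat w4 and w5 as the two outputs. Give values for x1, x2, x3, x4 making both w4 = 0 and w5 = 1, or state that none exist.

Check with x1=0 x2=0 x3=0 x4=0:
w1 = x2 OR x4 = 0 OR 0 = 0
w2 = w1 XOR x1 = 0 XOR 0 = 0
w3 = x3 NOR w2 = 0 NOR 0 = 1
w4 = w1 AND w3 = 0 AND 1 = 0
w5 = w3 OR w4 = 1 OR 0 = 1
So w4 = 0 and w5 = 1.

x1=0 x2=0 x3=0 x4=0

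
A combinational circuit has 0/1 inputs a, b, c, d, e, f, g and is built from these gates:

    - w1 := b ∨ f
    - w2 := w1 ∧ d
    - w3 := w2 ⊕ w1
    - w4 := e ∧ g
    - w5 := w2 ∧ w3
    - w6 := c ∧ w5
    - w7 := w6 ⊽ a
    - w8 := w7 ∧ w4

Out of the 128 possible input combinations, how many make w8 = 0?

w8 = w7 ∧ w4 must be 0, so at least one of w7, w4 is 0.
Enumerating the 128 input combinations, 112 give w8 = 0 and 16 give w8 = 1.

112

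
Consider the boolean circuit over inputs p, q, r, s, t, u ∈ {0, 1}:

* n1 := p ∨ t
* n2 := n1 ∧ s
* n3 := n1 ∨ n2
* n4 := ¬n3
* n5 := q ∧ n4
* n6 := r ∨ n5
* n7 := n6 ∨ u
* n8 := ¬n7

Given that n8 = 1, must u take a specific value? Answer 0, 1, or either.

n8 = ¬n7 must be 1, so n7 = 0.
n7 = n6 ∨ u must be 0, so both n6 = 0 and u = 0.
n6 = r ∨ n5 must be 0, so both r = 0 and n5 = 0.
Every assignment with n8 = 1 has u = 0; there are 14 such assignment(s).

0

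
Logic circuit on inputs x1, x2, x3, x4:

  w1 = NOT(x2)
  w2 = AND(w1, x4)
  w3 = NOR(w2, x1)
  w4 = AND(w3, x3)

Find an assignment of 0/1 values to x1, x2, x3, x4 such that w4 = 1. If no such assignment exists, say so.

x1=0, x2=1, x3=1, x4=0

w4 = AND(w3, x3) must be 1, so both w3 = 1 and x3 = 1.
Check with x1=0, x2=1, x3=1, x4=0:
w1 = NOT(x2) = NOT 1 = 0
w2 = AND(w1, x4) = AND(0, 0) = 0
w3 = NOR(w2, x1) = NOR(0, 0) = 1
w4 = AND(w3, x3) = AND(1, 1) = 1
So w4 = 1 as required.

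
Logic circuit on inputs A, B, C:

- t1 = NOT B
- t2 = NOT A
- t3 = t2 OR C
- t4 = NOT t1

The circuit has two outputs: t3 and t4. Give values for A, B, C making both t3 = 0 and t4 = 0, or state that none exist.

A=1, B=0, C=0

Check with A=1, B=0, C=0:
t1 = NOT B = NOT 0 = 1
t2 = NOT A = NOT 1 = 0
t3 = t2 OR C = 0 OR 0 = 0
t4 = NOT t1 = NOT 1 = 0
So t3 = 0 and t4 = 0.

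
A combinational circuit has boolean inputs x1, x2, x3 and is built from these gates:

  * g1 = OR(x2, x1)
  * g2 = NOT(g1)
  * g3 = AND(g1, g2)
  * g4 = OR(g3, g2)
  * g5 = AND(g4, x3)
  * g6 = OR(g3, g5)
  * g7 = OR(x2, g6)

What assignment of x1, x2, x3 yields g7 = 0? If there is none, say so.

Check with x1=1, x2=0, x3=1:
g1 = OR(x2, x1) = OR(0, 1) = 1
g2 = NOT(g1) = NOT 1 = 0
g3 = AND(g1, g2) = AND(1, 0) = 0
g4 = OR(g3, g2) = OR(0, 0) = 0
g5 = AND(g4, x3) = AND(0, 1) = 0
g6 = OR(g3, g5) = OR(0, 0) = 0
g7 = OR(x2, g6) = OR(0, 0) = 0
So g7 = 0 as required.

x1=1, x2=0, x3=1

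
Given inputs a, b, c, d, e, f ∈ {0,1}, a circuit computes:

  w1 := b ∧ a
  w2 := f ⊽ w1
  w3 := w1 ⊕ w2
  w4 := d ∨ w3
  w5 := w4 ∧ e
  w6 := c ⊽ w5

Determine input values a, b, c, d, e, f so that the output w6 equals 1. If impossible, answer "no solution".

a=1, b=1, c=0, d=0, e=0, f=1

Check with a=1, b=1, c=0, d=0, e=0, f=1:
w1 = b ∧ a = 1 ∧ 1 = 1
w2 = f ⊽ w1 = 1 ⊽ 1 = 0
w3 = w1 ⊕ w2 = 1 ⊕ 0 = 1
w4 = d ∨ w3 = 0 ∨ 1 = 1
w5 = w4 ∧ e = 1 ∧ 0 = 0
w6 = c ⊽ w5 = 0 ⊽ 0 = 1
So w6 = 1 as required.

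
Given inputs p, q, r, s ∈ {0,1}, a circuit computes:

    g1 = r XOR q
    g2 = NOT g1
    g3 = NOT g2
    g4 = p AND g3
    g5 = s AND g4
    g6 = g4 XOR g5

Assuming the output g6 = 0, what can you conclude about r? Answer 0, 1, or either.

Both values of r occur among assignments with g6 = 0:
  r=0: p=0, q=0, r=0, s=0
  r=1: p=0, q=0, r=1, s=0

either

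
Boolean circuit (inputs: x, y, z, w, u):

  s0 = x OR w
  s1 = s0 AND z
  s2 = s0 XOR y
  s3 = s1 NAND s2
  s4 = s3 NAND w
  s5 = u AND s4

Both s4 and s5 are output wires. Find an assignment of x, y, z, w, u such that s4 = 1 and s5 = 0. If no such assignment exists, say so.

x=1, y=1, z=0, w=0, u=0

Check with x=1, y=1, z=0, w=0, u=0:
s0 = x OR w = 1 OR 0 = 1
s1 = s0 AND z = 1 AND 0 = 0
s2 = s0 XOR y = 1 XOR 1 = 0
s3 = s1 NAND s2 = 0 NAND 0 = 1
s4 = s3 NAND w = 1 NAND 0 = 1
s5 = u AND s4 = 0 AND 1 = 0
So s4 = 1 and s5 = 0.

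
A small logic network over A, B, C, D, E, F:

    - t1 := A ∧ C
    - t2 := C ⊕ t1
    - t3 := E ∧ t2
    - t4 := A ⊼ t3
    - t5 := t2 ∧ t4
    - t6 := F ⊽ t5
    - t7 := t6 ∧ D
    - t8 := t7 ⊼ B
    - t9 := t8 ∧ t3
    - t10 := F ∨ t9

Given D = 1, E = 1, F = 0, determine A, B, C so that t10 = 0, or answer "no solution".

Check with D = 1, E = 1, F = 0 and A=1, B=1, C=0:
t1 = A ∧ C = 1 ∧ 0 = 0
t2 = C ⊕ t1 = 0 ⊕ 0 = 0
t3 = E ∧ t2 = 1 ∧ 0 = 0
t4 = A ⊼ t3 = 1 ⊼ 0 = 1
t5 = t2 ∧ t4 = 0 ∧ 1 = 0
t6 = F ⊽ t5 = 0 ⊽ 0 = 1
t7 = t6 ∧ D = 1 ∧ 1 = 1
t8 = t7 ⊼ B = 1 ⊼ 1 = 0
t9 = t8 ∧ t3 = 0 ∧ 0 = 0
t10 = F ∨ t9 = 0 ∨ 0 = 0
So t10 = 0.

A=1 B=1 C=0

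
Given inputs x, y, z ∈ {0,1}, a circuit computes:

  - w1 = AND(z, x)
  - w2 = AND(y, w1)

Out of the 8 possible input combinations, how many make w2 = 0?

7

w2 = AND(y, w1) must be 0, so at least one of y, w1 is 0.
Enumerating the 8 input combinations, 7 give w2 = 0 and 1 give w2 = 1.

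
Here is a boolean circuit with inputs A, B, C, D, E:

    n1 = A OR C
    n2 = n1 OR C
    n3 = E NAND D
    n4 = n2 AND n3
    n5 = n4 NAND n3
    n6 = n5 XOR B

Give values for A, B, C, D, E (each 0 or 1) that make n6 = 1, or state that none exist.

A=0 B=1 C=1 D=0 E=1

n6 = n5 XOR B must be 1, so n5 and B differ.
Check with A=0 B=1 C=1 D=0 E=1:
n1 = A OR C = 0 OR 1 = 1
n2 = n1 OR C = 1 OR 1 = 1
n3 = E NAND D = 1 NAND 0 = 1
n4 = n2 AND n3 = 1 AND 1 = 1
n5 = n4 NAND n3 = 1 NAND 1 = 0
n6 = n5 XOR B = 0 XOR 1 = 1
So n6 = 1 as required.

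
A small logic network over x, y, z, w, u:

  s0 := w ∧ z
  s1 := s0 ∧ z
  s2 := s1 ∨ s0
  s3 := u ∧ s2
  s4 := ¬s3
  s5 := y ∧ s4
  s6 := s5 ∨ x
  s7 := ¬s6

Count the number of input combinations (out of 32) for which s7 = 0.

s7 = ¬s6 must be 0, so s6 = 1.
Enumerating the 32 input combinations, 23 give s7 = 0 and 9 give s7 = 1.

23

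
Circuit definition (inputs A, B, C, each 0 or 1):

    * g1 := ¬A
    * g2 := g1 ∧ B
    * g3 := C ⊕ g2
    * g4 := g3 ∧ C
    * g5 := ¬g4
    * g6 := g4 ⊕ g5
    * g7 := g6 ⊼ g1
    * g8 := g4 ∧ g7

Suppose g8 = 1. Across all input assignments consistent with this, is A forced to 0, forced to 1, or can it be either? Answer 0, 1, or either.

1

g8 = g4 ∧ g7 must be 1, so both g4 = 1 and g7 = 1.
g4 = g3 ∧ C must be 1, so both g3 = 1 and C = 1.
g7 = g6 ⊼ g1 must be 1, so at least one of g6, g1 is 0.
Every assignment with g8 = 1 has A = 1; there are 2 such assignment(s).
  A=1, B=0, C=1
  A=1, B=1, C=1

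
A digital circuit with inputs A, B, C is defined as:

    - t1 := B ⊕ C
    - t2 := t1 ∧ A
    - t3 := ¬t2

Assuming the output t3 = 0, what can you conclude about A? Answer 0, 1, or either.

t3 = ¬t2 must be 0, so t2 = 1.
Every assignment with t3 = 0 has A = 1; there are 2 such assignment(s).
  A=1, B=0, C=1
  A=1, B=1, C=0

1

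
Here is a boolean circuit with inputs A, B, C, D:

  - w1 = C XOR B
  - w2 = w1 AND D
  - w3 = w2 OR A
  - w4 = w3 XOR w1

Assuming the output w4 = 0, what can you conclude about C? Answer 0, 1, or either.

Both values of C occur among assignments with w4 = 0:
  C=0: A=0, B=0, C=0, D=0
  C=1: A=0, B=0, C=1, D=1

either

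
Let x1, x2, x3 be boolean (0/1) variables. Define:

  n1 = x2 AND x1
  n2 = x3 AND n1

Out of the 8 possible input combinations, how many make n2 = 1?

n2 = x3 AND n1 must be 1, so both x3 = 1 and n1 = 1.
n1 = x2 AND x1 must be 1, so both x2 = 1 and x1 = 1.
Satisfying assignments:
  x1=1, x2=1, x3=1

1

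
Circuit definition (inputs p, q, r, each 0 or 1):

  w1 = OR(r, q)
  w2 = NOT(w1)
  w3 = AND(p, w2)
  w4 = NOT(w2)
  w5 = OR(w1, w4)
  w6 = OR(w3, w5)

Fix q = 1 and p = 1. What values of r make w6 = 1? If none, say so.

w6 = OR(w3, w5) must be 1, so at least one of w3, w5 is 1.
Check with q = 1 and p = 1 and r=1:
w1 = OR(r, q) = OR(1, 1) = 1
w2 = NOT(w1) = NOT 1 = 0
w3 = AND(p, w2) = AND(1, 0) = 0
w4 = NOT(w2) = NOT 0 = 1
w5 = OR(w1, w4) = OR(1, 1) = 1
w6 = OR(w3, w5) = OR(0, 1) = 1
So w6 = 1.

r=1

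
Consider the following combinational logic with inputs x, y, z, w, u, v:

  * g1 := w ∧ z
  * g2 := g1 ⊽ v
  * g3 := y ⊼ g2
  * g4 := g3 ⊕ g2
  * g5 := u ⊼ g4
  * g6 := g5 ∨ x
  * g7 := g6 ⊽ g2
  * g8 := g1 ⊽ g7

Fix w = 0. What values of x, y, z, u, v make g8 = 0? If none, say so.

g8 = g1 ⊽ g7 must be 0, so at least one of g1, g7 is 1.
Check with w = 0 and x=0, y=0, z=1, u=1, v=1:
g1 = w ∧ z = 0 ∧ 1 = 0
g2 = g1 ⊽ v = 0 ⊽ 1 = 0
g3 = y ⊼ g2 = 0 ⊼ 0 = 1
g4 = g3 ⊕ g2 = 1 ⊕ 0 = 1
g5 = u ⊼ g4 = 1 ⊼ 1 = 0
g6 = g5 ∨ x = 0 ∨ 0 = 0
g7 = g6 ⊽ g2 = 0 ⊽ 0 = 1
g8 = g1 ⊽ g7 = 0 ⊽ 1 = 0
So g8 = 0.

x=0 y=0 z=1 u=1 v=1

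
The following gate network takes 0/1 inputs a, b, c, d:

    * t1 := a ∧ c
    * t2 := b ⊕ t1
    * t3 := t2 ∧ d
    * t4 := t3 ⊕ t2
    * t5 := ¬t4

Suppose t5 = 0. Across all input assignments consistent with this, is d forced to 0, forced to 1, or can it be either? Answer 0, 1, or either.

t5 = ¬t4 must be 0, so t4 = 1.
t4 = t3 ⊕ t2 must be 1, so t3 and t2 differ.
Every assignment with t5 = 0 has d = 0; there are 4 such assignment(s).
  a=0, b=1, c=0, d=0
  a=0, b=1, c=1, d=0
  a=1, b=0, c=1, d=0
  a=1, b=1, c=0, d=0

0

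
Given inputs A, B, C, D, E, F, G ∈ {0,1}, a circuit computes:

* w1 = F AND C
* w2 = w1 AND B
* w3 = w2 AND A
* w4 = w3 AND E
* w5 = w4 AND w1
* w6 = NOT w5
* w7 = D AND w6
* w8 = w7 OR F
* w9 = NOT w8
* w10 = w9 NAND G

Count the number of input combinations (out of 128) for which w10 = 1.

112

w10 = w9 NAND G must be 1, so at least one of w9, G is 0.
Enumerating the 128 input combinations, 112 give w10 = 1 and 16 give w10 = 0.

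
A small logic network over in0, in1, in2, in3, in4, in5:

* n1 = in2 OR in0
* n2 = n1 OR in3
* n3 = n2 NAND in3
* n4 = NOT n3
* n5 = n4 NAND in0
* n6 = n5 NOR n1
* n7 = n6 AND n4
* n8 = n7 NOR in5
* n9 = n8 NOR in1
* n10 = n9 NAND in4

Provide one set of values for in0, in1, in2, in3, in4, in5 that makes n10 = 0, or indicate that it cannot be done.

in0=0, in1=0, in2=0, in3=0, in4=1, in5=1

n10 = n9 NAND in4 must be 0, so both n9 = 1 and in4 = 1.
n9 = n8 NOR in1 must be 1, so both n8 = 0 and in1 = 0.
n8 = n7 NOR in5 must be 0, so at least one of n7, in5 is 1.
Check with in0=0, in1=0, in2=0, in3=0, in4=1, in5=1:
n1 = in2 OR in0 = 0 OR 0 = 0
n2 = n1 OR in3 = 0 OR 0 = 0
n3 = n2 NAND in3 = 0 NAND 0 = 1
n4 = NOT n3 = NOT 1 = 0
n5 = n4 NAND in0 = 0 NAND 0 = 1
n6 = n5 NOR n1 = 1 NOR 0 = 0
n7 = n6 AND n4 = 0 AND 0 = 0
n8 = n7 NOR in5 = 0 NOR 1 = 0
n9 = n8 NOR in1 = 0 NOR 0 = 1
n10 = n9 NAND in4 = 1 NAND 1 = 0
So n10 = 0 as required.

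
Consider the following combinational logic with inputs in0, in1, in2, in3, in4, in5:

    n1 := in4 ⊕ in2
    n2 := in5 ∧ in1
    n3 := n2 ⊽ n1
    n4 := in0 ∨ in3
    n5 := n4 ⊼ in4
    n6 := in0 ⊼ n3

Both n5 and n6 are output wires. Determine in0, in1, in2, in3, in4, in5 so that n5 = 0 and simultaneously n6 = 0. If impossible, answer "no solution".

Check with in0=1, in1=0, in2=1, in3=0, in4=1, in5=1:
n1 = in4 ⊕ in2 = 1 ⊕ 1 = 0
n2 = in5 ∧ in1 = 1 ∧ 0 = 0
n3 = n2 ⊽ n1 = 0 ⊽ 0 = 1
n4 = in0 ∨ in3 = 1 ∨ 0 = 1
n5 = n4 ⊼ in4 = 1 ⊼ 1 = 0
n6 = in0 ⊼ n3 = 1 ⊼ 1 = 0
So n5 = 0 and n6 = 0.

in0=1, in1=0, in2=1, in3=0, in4=1, in5=1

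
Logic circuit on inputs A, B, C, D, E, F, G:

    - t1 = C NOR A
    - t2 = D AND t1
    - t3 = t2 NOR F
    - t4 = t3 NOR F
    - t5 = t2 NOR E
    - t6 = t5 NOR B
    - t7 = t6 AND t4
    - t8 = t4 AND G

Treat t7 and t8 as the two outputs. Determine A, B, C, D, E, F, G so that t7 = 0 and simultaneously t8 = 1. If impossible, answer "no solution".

Check with A=0, B=1, C=0, D=1, E=1, F=0, G=1:
t1 = C NOR A = 0 NOR 0 = 1
t2 = D AND t1 = 1 AND 1 = 1
t3 = t2 NOR F = 1 NOR 0 = 0
t4 = t3 NOR F = 0 NOR 0 = 1
t5 = t2 NOR E = 1 NOR 1 = 0
t6 = t5 NOR B = 0 NOR 1 = 0
t7 = t6 AND t4 = 0 AND 1 = 0
t8 = t4 AND G = 1 AND 1 = 1
So t7 = 0 and t8 = 1.

A=0, B=1, C=0, D=1, E=1, F=0, G=1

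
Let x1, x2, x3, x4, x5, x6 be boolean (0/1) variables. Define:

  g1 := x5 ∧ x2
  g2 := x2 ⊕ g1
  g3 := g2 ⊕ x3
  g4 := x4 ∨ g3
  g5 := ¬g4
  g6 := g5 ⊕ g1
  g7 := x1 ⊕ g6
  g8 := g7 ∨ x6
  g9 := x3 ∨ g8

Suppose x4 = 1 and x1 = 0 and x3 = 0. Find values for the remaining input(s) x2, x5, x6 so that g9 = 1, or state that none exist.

x2=1, x5=0, x6=1

g9 = x3 ∨ g8 must be 1, so at least one of x3, g8 is 1.
Check with x4 = 1 and x1 = 0 and x3 = 0 and x2=1, x5=0, x6=1:
g1 = x5 ∧ x2 = 0 ∧ 1 = 0
g2 = x2 ⊕ g1 = 1 ⊕ 0 = 1
g3 = g2 ⊕ x3 = 1 ⊕ 0 = 1
g4 = x4 ∨ g3 = 1 ∨ 1 = 1
g5 = ¬g4 = ¬1 = 0
g6 = g5 ⊕ g1 = 0 ⊕ 0 = 0
g7 = x1 ⊕ g6 = 0 ⊕ 0 = 0
g8 = g7 ∨ x6 = 0 ∨ 1 = 1
g9 = x3 ∨ g8 = 0 ∨ 1 = 1
So g9 = 1.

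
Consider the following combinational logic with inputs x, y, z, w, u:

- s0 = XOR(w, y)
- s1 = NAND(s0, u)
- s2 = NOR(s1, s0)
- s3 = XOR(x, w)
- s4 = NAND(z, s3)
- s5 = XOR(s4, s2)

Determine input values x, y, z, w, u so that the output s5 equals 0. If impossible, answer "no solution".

x=1, y=1, z=1, w=0, u=1

s5 = XOR(s4, s2) must be 0, so s4 and s2 are equal.
Check with x=1, y=1, z=1, w=0, u=1:
s0 = XOR(w, y) = XOR(0, 1) = 1
s1 = NAND(s0, u) = NAND(1, 1) = 0
s2 = NOR(s1, s0) = NOR(0, 1) = 0
s3 = XOR(x, w) = XOR(1, 0) = 1
s4 = NAND(z, s3) = NAND(1, 1) = 0
s5 = XOR(s4, s2) = XOR(0, 0) = 0
So s5 = 0 as required.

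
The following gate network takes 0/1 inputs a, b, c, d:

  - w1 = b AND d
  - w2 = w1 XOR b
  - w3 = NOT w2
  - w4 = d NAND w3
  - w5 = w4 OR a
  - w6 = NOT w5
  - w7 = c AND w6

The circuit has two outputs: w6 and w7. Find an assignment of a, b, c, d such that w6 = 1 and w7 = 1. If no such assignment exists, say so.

a=0, b=1, c=1, d=1

Check with a=0, b=1, c=1, d=1:
w1 = b AND d = 1 AND 1 = 1
w2 = w1 XOR b = 1 XOR 1 = 0
w3 = NOT w2 = NOT 0 = 1
w4 = d NAND w3 = 1 NAND 1 = 0
w5 = w4 OR a = 0 OR 0 = 0
w6 = NOT w5 = NOT 0 = 1
w7 = c AND w6 = 1 AND 1 = 1
So w6 = 1 and w7 = 1.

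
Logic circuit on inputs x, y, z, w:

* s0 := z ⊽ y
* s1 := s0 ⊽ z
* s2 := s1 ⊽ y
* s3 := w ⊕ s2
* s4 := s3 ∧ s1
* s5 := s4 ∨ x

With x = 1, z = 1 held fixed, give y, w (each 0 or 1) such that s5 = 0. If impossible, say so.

no solution exists

With x = 1, z = 1 fixed, none of the 4 settings of y, w give s5 = 0.
For example, with y=1, w=1:
s0 = z ⊽ y = 1 ⊽ 1 = 0
s1 = s0 ⊽ z = 0 ⊽ 1 = 0
s2 = s1 ⊽ y = 0 ⊽ 1 = 0
s3 = w ⊕ s2 = 1 ⊕ 0 = 1
s4 = s3 ∧ s1 = 1 ∧ 0 = 0
s5 = s4 ∨ x = 0 ∨ 1 = 1
giving s5 = 1 ≠ 0.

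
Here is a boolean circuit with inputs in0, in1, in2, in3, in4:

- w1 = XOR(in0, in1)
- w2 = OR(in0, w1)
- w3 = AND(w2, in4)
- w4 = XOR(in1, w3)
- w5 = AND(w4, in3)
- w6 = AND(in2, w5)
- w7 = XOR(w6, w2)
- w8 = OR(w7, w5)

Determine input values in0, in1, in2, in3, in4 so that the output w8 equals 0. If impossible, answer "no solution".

w8 = OR(w7, w5) must be 0, so both w7 = 0 and w5 = 0.
Check with in0=0, in1=0, in2=1, in3=0, in4=0:
w1 = XOR(in0, in1) = XOR(0, 0) = 0
w2 = OR(in0, w1) = OR(0, 0) = 0
w3 = AND(w2, in4) = AND(0, 0) = 0
w4 = XOR(in1, w3) = XOR(0, 0) = 0
w5 = AND(w4, in3) = AND(0, 0) = 0
w6 = AND(in2, w5) = AND(1, 0) = 0
w7 = XOR(w6, w2) = XOR(0, 0) = 0
w8 = OR(w7, w5) = OR(0, 0) = 0
So w8 = 0 as required.

in0=0, in1=0, in2=1, in3=0, in4=0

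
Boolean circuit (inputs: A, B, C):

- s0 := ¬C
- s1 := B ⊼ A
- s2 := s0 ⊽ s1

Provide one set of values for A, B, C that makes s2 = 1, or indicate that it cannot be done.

A=1, B=1, C=1

Check with A=1, B=1, C=1:
s0 = ¬C = ¬1 = 0
s1 = B ⊼ A = 1 ⊼ 1 = 0
s2 = s0 ⊽ s1 = 0 ⊽ 0 = 1
So s2 = 1 as required.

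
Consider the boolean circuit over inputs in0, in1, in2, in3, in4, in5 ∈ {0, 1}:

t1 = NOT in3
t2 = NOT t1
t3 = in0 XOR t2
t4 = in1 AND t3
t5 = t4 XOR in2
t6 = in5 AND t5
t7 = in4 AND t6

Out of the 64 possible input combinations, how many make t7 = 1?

t7 = in4 AND t6 must be 1, so both in4 = 1 and t6 = 1.
Enumerating the 64 input combinations, 8 give t7 = 1 and 56 give t7 = 0.

8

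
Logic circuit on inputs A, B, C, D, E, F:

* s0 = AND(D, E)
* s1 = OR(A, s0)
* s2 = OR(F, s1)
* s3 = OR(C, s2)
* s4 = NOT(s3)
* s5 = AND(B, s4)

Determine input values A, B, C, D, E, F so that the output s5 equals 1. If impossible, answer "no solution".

A=0, B=1, C=0, D=1, E=0, F=0

s5 = AND(B, s4) must be 1, so both B = 1 and s4 = 1.
s4 = NOT(s3) must be 1, so s3 = 0.
Check with A=0, B=1, C=0, D=1, E=0, F=0:
s0 = AND(D, E) = AND(1, 0) = 0
s1 = OR(A, s0) = OR(0, 0) = 0
s2 = OR(F, s1) = OR(0, 0) = 0
s3 = OR(C, s2) = OR(0, 0) = 0
s4 = NOT(s3) = NOT 0 = 1
s5 = AND(B, s4) = AND(1, 1) = 1
So s5 = 1 as required.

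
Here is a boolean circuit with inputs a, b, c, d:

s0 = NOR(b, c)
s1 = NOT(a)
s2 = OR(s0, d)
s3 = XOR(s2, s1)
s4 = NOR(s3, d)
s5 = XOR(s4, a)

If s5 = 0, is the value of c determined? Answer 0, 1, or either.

either

Both values of c occur among assignments with s5 = 0:
  c=0: a=0, b=0, c=0, d=1
  c=1: a=0, b=0, c=1, d=0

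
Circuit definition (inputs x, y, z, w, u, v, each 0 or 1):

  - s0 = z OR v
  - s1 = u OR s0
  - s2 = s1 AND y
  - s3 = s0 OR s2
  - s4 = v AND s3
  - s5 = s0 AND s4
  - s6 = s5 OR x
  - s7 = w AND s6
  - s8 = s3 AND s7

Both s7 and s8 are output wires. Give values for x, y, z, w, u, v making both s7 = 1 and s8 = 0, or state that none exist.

Check with x=1, y=1, z=0, w=1, u=0, v=0:
s0 = z OR v = 0 OR 0 = 0
s1 = u OR s0 = 0 OR 0 = 0
s2 = s1 AND y = 0 AND 1 = 0
s3 = s0 OR s2 = 0 OR 0 = 0
s4 = v AND s3 = 0 AND 0 = 0
s5 = s0 AND s4 = 0 AND 0 = 0
s6 = s5 OR x = 0 OR 1 = 1
s7 = w AND s6 = 1 AND 1 = 1
s8 = s3 AND s7 = 0 AND 1 = 0
So s7 = 1 and s8 = 0.

x=1, y=1, z=0, w=1, u=0, v=0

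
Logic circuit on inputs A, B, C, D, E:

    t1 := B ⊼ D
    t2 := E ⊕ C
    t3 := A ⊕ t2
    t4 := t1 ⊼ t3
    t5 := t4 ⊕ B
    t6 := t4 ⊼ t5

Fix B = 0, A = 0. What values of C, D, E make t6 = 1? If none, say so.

Check with B = 0, A = 0 and C=1, D=1, E=0:
t1 = B ⊼ D = 0 ⊼ 1 = 1
t2 = E ⊕ C = 0 ⊕ 1 = 1
t3 = A ⊕ t2 = 0 ⊕ 1 = 1
t4 = t1 ⊼ t3 = 1 ⊼ 1 = 0
t5 = t4 ⊕ B = 0 ⊕ 0 = 0
t6 = t4 ⊼ t5 = 0 ⊼ 0 = 1
So t6 = 1.

C=1, D=1, E=0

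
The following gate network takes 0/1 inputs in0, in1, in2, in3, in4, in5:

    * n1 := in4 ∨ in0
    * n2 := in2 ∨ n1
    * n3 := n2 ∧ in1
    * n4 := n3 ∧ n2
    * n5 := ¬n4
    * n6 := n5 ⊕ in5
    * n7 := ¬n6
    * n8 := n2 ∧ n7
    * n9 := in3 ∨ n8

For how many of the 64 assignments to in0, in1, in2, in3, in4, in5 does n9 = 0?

n9 = in3 ∨ n8 must be 0, so both in3 = 0 and n8 = 0.
n8 = n2 ∧ n7 must be 0, so at least one of n2, n7 is 0.
Enumerating the 64 input combinations, 18 give n9 = 0 and 46 give n9 = 1.

18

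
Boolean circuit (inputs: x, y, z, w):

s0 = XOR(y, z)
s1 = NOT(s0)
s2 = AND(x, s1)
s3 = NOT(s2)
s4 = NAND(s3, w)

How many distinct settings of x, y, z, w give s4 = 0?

6

s4 = NAND(s3, w) must be 0, so both s3 = 1 and w = 1.
s3 = NOT(s2) must be 1, so s2 = 0.
s2 = AND(x, s1) must be 0, so at least one of x, s1 is 0.
Satisfying assignments:
  x=0, y=0, z=0, w=1
  x=0, y=0, z=1, w=1
  x=0, y=1, z=0, w=1
  x=0, y=1, z=1, w=1
  x=1, y=0, z=1, w=1
  x=1, y=1, z=0, w=1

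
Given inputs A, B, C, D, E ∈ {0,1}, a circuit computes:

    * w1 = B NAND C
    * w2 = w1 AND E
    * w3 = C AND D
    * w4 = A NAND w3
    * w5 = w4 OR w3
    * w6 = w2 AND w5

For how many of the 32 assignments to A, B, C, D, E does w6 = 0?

w6 = w2 AND w5 must be 0, so at least one of w2, w5 is 0.
Enumerating the 32 input combinations, 20 give w6 = 0 and 12 give w6 = 1.

20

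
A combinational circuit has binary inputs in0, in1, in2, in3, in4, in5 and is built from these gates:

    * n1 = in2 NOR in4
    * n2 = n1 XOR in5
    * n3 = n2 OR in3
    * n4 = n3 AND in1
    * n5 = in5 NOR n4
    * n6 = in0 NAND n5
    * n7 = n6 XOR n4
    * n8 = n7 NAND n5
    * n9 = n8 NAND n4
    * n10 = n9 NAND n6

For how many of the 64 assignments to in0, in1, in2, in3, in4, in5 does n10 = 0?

29

n10 = n9 NAND n6 must be 0, so both n9 = 1 and n6 = 1.
n9 = n8 NAND n4 must be 1, so at least one of n8, n4 is 0.
Enumerating the 64 input combinations, 29 give n10 = 0 and 35 give n10 = 1.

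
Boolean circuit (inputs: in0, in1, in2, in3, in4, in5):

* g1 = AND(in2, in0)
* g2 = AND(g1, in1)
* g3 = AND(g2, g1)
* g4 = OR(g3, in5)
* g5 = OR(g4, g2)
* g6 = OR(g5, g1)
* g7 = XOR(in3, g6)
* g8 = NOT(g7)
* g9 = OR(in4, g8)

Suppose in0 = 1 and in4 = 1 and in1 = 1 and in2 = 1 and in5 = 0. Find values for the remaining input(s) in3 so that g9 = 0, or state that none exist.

no solution exists

With in0 = 1 and in4 = 1 and in1 = 1 and in2 = 1 and in5 = 0 fixed, none of the 2 settings of in3 give g9 = 0.
For example, with in3=1:
g1 = AND(in2, in0) = AND(1, 1) = 1
g2 = AND(g1, in1) = AND(1, 1) = 1
g3 = AND(g2, g1) = AND(1, 1) = 1
g4 = OR(g3, in5) = OR(1, 0) = 1
g5 = OR(g4, g2) = OR(1, 1) = 1
g6 = OR(g5, g1) = OR(1, 1) = 1
g7 = XOR(in3, g6) = XOR(1, 1) = 0
g8 = NOT(g7) = NOT 0 = 1
g9 = OR(in4, g8) = OR(1, 1) = 1
giving g9 = 1 ≠ 0.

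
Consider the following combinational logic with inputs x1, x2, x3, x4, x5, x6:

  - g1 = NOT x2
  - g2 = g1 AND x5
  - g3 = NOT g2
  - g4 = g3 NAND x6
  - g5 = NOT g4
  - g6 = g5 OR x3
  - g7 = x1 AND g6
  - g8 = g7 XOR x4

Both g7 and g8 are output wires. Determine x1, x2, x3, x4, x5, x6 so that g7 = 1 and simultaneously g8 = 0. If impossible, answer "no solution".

Check with x1=1, x2=1, x3=1, x4=1, x5=0, x6=0:
g1 = NOT x2 = NOT 1 = 0
g2 = g1 AND x5 = 0 AND 0 = 0
g3 = NOT g2 = NOT 0 = 1
g4 = g3 NAND x6 = 1 NAND 0 = 1
g5 = NOT g4 = NOT 1 = 0
g6 = g5 OR x3 = 0 OR 1 = 1
g7 = x1 AND g6 = 1 AND 1 = 1
g8 = g7 XOR x4 = 1 XOR 1 = 0
So g7 = 1 and g8 = 0.

x1=1, x2=1, x3=1, x4=1, x5=0, x6=0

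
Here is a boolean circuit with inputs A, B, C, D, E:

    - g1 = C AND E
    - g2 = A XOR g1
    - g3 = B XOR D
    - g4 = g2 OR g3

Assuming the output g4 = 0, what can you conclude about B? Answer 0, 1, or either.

Both values of B occur among assignments with g4 = 0:
  B=0: A=0, B=0, C=0, D=0, E=0
  B=1: A=0, B=1, C=0, D=1, E=0

either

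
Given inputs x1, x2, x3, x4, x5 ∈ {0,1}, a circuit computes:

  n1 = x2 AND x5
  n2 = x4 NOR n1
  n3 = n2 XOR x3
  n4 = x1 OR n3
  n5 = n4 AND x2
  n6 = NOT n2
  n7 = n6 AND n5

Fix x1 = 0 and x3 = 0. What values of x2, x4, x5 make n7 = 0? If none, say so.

n7 = n6 AND n5 must be 0, so at least one of n6, n5 is 0.
Check with x1 = 0 and x3 = 0 and x2=0, x4=0, x5=1:
n1 = x2 AND x5 = 0 AND 1 = 0
n2 = x4 NOR n1 = 0 NOR 0 = 1
n3 = n2 XOR x3 = 1 XOR 0 = 1
n4 = x1 OR n3 = 0 OR 1 = 1
n5 = n4 AND x2 = 1 AND 0 = 0
n6 = NOT n2 = NOT 1 = 0
n7 = n6 AND n5 = 0 AND 0 = 0
So n7 = 0.

x2=0 x4=0 x5=1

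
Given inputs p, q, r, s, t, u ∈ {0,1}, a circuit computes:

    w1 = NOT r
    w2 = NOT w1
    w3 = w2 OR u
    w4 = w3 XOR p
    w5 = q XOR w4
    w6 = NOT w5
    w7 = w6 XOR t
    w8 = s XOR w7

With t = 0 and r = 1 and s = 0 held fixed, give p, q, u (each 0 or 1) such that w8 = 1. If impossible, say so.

p=1, q=0, u=0

Check with t = 0 and r = 1 and s = 0 and p=1, q=0, u=0:
w1 = NOT r = NOT 1 = 0
w2 = NOT w1 = NOT 0 = 1
w3 = w2 OR u = 1 OR 0 = 1
w4 = w3 XOR p = 1 XOR 1 = 0
w5 = q XOR w4 = 0 XOR 0 = 0
w6 = NOT w5 = NOT 0 = 1
w7 = w6 XOR t = 1 XOR 0 = 1
w8 = s XOR w7 = 0 XOR 1 = 1
So w8 = 1.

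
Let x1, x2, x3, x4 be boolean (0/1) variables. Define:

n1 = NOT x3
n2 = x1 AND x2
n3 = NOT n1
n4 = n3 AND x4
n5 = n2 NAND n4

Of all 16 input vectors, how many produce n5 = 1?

n5 = n2 NAND n4 must be 1, so at least one of n2, n4 is 0.
Enumerating the 16 input combinations, 15 give n5 = 1 and 1 give n5 = 0.

15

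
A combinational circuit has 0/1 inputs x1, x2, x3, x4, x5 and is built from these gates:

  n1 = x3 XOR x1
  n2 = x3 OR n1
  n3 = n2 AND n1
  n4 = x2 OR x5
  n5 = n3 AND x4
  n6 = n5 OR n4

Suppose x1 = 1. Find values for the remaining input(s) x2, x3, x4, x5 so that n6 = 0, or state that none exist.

x2=0, x3=1, x4=0, x5=0

Check with x1 = 1 and x2=0, x3=1, x4=0, x5=0:
n1 = x3 XOR x1 = 1 XOR 1 = 0
n2 = x3 OR n1 = 1 OR 0 = 1
n3 = n2 AND n1 = 1 AND 0 = 0
n4 = x2 OR x5 = 0 OR 0 = 0
n5 = n3 AND x4 = 0 AND 0 = 0
n6 = n5 OR n4 = 0 OR 0 = 0
So n6 = 0.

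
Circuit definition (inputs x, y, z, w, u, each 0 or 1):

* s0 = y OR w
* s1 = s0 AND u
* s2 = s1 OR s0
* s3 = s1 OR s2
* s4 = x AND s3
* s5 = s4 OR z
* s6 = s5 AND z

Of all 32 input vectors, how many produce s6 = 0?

16

s6 = s5 AND z must be 0, so at least one of s5, z is 0.
Enumerating the 32 input combinations, 16 give s6 = 0 and 16 give s6 = 1.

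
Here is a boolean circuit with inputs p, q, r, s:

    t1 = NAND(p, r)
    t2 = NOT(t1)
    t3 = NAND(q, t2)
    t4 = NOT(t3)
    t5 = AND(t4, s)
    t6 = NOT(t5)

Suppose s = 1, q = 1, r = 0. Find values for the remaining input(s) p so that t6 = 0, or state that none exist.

no solution exists

With s = 1, q = 1, r = 0 fixed, none of the 2 settings of p give t6 = 0.
For example, with p=0:
t1 = NAND(p, r) = NAND(0, 0) = 1
t2 = NOT(t1) = NOT 1 = 0
t3 = NAND(q, t2) = NAND(1, 0) = 1
t4 = NOT(t3) = NOT 1 = 0
t5 = AND(t4, s) = AND(0, 1) = 0
t6 = NOT(t5) = NOT 0 = 1
giving t6 = 1 ≠ 0.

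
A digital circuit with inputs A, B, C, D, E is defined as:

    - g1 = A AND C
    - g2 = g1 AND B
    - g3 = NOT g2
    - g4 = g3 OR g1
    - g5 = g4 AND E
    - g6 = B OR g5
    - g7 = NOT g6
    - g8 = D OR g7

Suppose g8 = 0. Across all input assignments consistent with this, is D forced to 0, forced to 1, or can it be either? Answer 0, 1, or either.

g8 = D OR g7 must be 0, so both D = 0 and g7 = 0.
g7 = NOT g6 must be 0, so g6 = 1.
Every assignment with g8 = 0 has D = 0; there are 12 such assignment(s).

0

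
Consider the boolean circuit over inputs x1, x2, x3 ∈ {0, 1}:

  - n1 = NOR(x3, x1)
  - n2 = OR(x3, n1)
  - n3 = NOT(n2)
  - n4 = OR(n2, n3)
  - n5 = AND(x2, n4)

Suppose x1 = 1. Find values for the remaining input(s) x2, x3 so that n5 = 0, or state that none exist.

n5 = AND(x2, n4) must be 0, so at least one of x2, n4 is 0.
Check with x1 = 1 and x2=0, x3=1:
n1 = NOR(x3, x1) = NOR(1, 1) = 0
n2 = OR(x3, n1) = OR(1, 0) = 1
n3 = NOT(n2) = NOT 1 = 0
n4 = OR(n2, n3) = OR(1, 0) = 1
n5 = AND(x2, n4) = AND(0, 1) = 0
So n5 = 0.

x2=0, x3=1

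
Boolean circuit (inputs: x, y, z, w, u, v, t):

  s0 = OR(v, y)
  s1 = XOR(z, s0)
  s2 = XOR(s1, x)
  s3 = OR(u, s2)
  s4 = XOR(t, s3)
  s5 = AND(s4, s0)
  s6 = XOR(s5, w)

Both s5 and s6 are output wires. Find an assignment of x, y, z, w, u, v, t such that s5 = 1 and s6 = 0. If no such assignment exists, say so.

Check with x=1, y=1, z=0, w=1, u=0, v=1, t=1:
s0 = OR(v, y) = OR(1, 1) = 1
s1 = XOR(z, s0) = XOR(0, 1) = 1
s2 = XOR(s1, x) = XOR(1, 1) = 0
s3 = OR(u, s2) = OR(0, 0) = 0
s4 = XOR(t, s3) = XOR(1, 0) = 1
s5 = AND(s4, s0) = AND(1, 1) = 1
s6 = XOR(s5, w) = XOR(1, 1) = 0
So s5 = 1 and s6 = 0.

x=1, y=1, z=0, w=1, u=0, v=1, t=1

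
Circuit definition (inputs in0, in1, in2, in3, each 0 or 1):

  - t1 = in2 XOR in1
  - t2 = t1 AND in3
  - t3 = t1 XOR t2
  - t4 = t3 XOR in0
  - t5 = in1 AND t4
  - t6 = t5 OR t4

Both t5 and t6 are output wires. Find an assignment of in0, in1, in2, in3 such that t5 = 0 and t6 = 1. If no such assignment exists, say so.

in0=0 in1=0 in2=1 in3=0

Check with in0=0 in1=0 in2=1 in3=0:
t1 = in2 XOR in1 = 1 XOR 0 = 1
t2 = t1 AND in3 = 1 AND 0 = 0
t3 = t1 XOR t2 = 1 XOR 0 = 1
t4 = t3 XOR in0 = 1 XOR 0 = 1
t5 = in1 AND t4 = 0 AND 1 = 0
t6 = t5 OR t4 = 0 OR 1 = 1
So t5 = 0 and t6 = 1.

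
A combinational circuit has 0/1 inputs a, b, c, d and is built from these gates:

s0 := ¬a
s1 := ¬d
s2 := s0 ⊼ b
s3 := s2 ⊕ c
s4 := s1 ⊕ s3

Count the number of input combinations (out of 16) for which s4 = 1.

s4 = s1 ⊕ s3 must be 1, so s1 and s3 differ.
Enumerating the 16 input combinations, 8 give s4 = 1 and 8 give s4 = 0.

8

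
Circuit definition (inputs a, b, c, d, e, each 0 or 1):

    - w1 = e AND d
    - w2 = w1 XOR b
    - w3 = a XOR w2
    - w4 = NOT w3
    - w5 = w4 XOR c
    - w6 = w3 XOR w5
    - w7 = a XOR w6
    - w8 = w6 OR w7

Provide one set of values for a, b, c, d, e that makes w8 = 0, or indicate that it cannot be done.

w8 = w6 OR w7 must be 0, so both w6 = 0 and w7 = 0.
w6 = w3 XOR w5 must be 0, so w3 and w5 are equal.
Check with a=0 b=0 c=1 d=1 e=1:
w1 = e AND d = 1 AND 1 = 1
w2 = w1 XOR b = 1 XOR 0 = 1
w3 = a XOR w2 = 0 XOR 1 = 1
w4 = NOT w3 = NOT 1 = 0
w5 = w4 XOR c = 0 XOR 1 = 1
w6 = w3 XOR w5 = 1 XOR 1 = 0
w7 = a XOR w6 = 0 XOR 0 = 0
w8 = w6 OR w7 = 0 OR 0 = 0
So w8 = 0 as required.

a=0 b=0 c=1 d=1 e=1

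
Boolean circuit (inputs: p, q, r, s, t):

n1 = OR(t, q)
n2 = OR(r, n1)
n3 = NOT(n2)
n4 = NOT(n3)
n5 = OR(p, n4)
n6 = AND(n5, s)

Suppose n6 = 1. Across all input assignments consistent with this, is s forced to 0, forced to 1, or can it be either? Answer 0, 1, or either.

1

n6 = AND(n5, s) must be 1, so both n5 = 1 and s = 1.
n5 = OR(p, n4) must be 1, so at least one of p, n4 is 1.
Every assignment with n6 = 1 has s = 1; there are 15 such assignment(s).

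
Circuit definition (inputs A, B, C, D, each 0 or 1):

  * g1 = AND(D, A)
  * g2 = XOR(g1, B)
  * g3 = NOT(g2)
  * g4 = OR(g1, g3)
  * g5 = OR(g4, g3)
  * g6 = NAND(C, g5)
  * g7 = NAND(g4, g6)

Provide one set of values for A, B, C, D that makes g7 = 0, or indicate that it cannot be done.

A=0, B=0, C=0, D=0

g7 = NAND(g4, g6) must be 0, so both g4 = 1 and g6 = 1.
g4 = OR(g1, g3) must be 1, so at least one of g1, g3 is 1.
Check with A=0, B=0, C=0, D=0:
g1 = AND(D, A) = AND(0, 0) = 0
g2 = XOR(g1, B) = XOR(0, 0) = 0
g3 = NOT(g2) = NOT 0 = 1
g4 = OR(g1, g3) = OR(0, 1) = 1
g5 = OR(g4, g3) = OR(1, 1) = 1
g6 = NAND(C, g5) = NAND(0, 1) = 1
g7 = NAND(g4, g6) = NAND(1, 1) = 0
So g7 = 0 as required.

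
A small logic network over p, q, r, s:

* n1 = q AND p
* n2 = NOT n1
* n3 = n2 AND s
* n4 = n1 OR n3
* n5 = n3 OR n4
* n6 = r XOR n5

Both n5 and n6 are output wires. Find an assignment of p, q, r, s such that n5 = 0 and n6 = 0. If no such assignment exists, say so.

p=0, q=1, r=0, s=0

Check with p=0, q=1, r=0, s=0:
n1 = q AND p = 1 AND 0 = 0
n2 = NOT n1 = NOT 0 = 1
n3 = n2 AND s = 1 AND 0 = 0
n4 = n1 OR n3 = 0 OR 0 = 0
n5 = n3 OR n4 = 0 OR 0 = 0
n6 = r XOR n5 = 0 XOR 0 = 0
So n5 = 0 and n6 = 0.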